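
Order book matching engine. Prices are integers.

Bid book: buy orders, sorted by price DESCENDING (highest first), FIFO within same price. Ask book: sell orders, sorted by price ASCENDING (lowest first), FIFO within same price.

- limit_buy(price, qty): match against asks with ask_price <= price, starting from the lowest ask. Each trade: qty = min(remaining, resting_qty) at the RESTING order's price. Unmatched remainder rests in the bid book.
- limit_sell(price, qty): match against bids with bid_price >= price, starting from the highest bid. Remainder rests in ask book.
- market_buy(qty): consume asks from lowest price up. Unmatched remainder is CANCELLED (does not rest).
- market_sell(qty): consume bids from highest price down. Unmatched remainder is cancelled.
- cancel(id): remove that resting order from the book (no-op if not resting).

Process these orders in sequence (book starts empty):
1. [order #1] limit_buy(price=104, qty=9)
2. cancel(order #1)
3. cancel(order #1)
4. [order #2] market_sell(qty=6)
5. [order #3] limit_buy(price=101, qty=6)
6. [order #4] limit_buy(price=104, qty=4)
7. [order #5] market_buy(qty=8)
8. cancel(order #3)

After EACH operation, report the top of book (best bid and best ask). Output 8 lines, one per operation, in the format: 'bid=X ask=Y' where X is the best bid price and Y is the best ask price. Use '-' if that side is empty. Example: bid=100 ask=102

After op 1 [order #1] limit_buy(price=104, qty=9): fills=none; bids=[#1:9@104] asks=[-]
After op 2 cancel(order #1): fills=none; bids=[-] asks=[-]
After op 3 cancel(order #1): fills=none; bids=[-] asks=[-]
After op 4 [order #2] market_sell(qty=6): fills=none; bids=[-] asks=[-]
After op 5 [order #3] limit_buy(price=101, qty=6): fills=none; bids=[#3:6@101] asks=[-]
After op 6 [order #4] limit_buy(price=104, qty=4): fills=none; bids=[#4:4@104 #3:6@101] asks=[-]
After op 7 [order #5] market_buy(qty=8): fills=none; bids=[#4:4@104 #3:6@101] asks=[-]
After op 8 cancel(order #3): fills=none; bids=[#4:4@104] asks=[-]

Answer: bid=104 ask=-
bid=- ask=-
bid=- ask=-
bid=- ask=-
bid=101 ask=-
bid=104 ask=-
bid=104 ask=-
bid=104 ask=-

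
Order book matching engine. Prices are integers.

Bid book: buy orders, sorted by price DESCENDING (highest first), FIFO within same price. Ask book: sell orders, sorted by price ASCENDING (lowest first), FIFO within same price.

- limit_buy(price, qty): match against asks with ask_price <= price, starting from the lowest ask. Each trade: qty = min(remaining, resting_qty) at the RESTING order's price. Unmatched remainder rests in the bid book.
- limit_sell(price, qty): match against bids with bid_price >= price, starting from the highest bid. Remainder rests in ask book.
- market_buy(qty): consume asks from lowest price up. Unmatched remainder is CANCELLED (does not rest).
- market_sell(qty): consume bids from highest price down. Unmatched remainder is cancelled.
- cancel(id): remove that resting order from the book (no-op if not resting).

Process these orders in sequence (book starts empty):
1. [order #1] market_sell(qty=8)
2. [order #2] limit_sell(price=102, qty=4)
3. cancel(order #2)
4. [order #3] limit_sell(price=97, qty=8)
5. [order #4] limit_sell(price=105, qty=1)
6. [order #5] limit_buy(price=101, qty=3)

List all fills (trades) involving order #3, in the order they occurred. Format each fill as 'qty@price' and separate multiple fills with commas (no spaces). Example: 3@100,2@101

Answer: 3@97

Derivation:
After op 1 [order #1] market_sell(qty=8): fills=none; bids=[-] asks=[-]
After op 2 [order #2] limit_sell(price=102, qty=4): fills=none; bids=[-] asks=[#2:4@102]
After op 3 cancel(order #2): fills=none; bids=[-] asks=[-]
After op 4 [order #3] limit_sell(price=97, qty=8): fills=none; bids=[-] asks=[#3:8@97]
After op 5 [order #4] limit_sell(price=105, qty=1): fills=none; bids=[-] asks=[#3:8@97 #4:1@105]
After op 6 [order #5] limit_buy(price=101, qty=3): fills=#5x#3:3@97; bids=[-] asks=[#3:5@97 #4:1@105]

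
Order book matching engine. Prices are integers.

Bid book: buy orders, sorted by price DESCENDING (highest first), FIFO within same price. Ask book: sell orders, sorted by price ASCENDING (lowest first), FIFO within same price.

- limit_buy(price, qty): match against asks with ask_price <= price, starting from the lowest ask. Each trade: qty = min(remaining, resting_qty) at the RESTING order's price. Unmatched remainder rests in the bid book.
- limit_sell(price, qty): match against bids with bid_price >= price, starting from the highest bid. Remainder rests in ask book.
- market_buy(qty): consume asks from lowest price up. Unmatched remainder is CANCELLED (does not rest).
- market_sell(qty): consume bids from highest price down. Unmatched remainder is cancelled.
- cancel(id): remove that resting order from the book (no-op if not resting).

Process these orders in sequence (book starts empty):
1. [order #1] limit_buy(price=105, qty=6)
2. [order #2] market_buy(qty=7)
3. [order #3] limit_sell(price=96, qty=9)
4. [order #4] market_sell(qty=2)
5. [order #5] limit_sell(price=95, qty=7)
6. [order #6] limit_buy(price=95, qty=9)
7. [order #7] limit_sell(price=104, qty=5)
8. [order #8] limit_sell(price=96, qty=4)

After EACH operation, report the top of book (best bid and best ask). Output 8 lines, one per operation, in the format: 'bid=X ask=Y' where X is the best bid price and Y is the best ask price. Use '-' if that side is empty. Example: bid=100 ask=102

After op 1 [order #1] limit_buy(price=105, qty=6): fills=none; bids=[#1:6@105] asks=[-]
After op 2 [order #2] market_buy(qty=7): fills=none; bids=[#1:6@105] asks=[-]
After op 3 [order #3] limit_sell(price=96, qty=9): fills=#1x#3:6@105; bids=[-] asks=[#3:3@96]
After op 4 [order #4] market_sell(qty=2): fills=none; bids=[-] asks=[#3:3@96]
After op 5 [order #5] limit_sell(price=95, qty=7): fills=none; bids=[-] asks=[#5:7@95 #3:3@96]
After op 6 [order #6] limit_buy(price=95, qty=9): fills=#6x#5:7@95; bids=[#6:2@95] asks=[#3:3@96]
After op 7 [order #7] limit_sell(price=104, qty=5): fills=none; bids=[#6:2@95] asks=[#3:3@96 #7:5@104]
After op 8 [order #8] limit_sell(price=96, qty=4): fills=none; bids=[#6:2@95] asks=[#3:3@96 #8:4@96 #7:5@104]

Answer: bid=105 ask=-
bid=105 ask=-
bid=- ask=96
bid=- ask=96
bid=- ask=95
bid=95 ask=96
bid=95 ask=96
bid=95 ask=96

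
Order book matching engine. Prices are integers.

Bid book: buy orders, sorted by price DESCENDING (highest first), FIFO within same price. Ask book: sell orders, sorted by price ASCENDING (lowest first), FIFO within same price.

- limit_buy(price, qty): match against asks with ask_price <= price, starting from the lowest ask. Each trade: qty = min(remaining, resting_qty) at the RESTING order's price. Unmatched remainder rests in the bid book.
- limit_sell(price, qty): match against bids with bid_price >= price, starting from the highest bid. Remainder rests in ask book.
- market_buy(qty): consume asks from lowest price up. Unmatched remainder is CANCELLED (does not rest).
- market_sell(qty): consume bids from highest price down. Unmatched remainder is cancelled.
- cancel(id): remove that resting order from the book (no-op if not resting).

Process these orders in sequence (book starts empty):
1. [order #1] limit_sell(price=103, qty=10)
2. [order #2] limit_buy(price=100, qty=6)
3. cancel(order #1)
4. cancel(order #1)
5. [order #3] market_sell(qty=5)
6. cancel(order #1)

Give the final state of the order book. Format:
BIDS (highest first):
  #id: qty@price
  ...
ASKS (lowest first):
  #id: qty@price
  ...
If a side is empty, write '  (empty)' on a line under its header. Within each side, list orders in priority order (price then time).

Answer: BIDS (highest first):
  #2: 1@100
ASKS (lowest first):
  (empty)

Derivation:
After op 1 [order #1] limit_sell(price=103, qty=10): fills=none; bids=[-] asks=[#1:10@103]
After op 2 [order #2] limit_buy(price=100, qty=6): fills=none; bids=[#2:6@100] asks=[#1:10@103]
After op 3 cancel(order #1): fills=none; bids=[#2:6@100] asks=[-]
After op 4 cancel(order #1): fills=none; bids=[#2:6@100] asks=[-]
After op 5 [order #3] market_sell(qty=5): fills=#2x#3:5@100; bids=[#2:1@100] asks=[-]
After op 6 cancel(order #1): fills=none; bids=[#2:1@100] asks=[-]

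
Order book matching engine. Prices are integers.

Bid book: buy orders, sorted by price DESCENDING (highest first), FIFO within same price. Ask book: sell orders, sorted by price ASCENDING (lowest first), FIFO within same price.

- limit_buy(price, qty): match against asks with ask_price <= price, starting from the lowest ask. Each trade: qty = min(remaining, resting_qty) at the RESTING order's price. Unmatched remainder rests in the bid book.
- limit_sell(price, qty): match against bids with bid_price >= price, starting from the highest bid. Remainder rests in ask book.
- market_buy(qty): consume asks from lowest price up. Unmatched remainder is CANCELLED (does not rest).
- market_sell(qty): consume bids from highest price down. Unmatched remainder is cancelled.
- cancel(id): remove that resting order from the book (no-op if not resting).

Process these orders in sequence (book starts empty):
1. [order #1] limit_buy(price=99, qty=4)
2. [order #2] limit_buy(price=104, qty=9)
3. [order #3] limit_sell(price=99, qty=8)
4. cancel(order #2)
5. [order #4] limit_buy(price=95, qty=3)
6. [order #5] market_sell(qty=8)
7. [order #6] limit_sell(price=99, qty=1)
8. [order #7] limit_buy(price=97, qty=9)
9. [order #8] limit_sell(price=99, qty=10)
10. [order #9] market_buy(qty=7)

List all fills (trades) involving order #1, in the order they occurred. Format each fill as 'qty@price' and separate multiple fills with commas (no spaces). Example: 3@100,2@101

After op 1 [order #1] limit_buy(price=99, qty=4): fills=none; bids=[#1:4@99] asks=[-]
After op 2 [order #2] limit_buy(price=104, qty=9): fills=none; bids=[#2:9@104 #1:4@99] asks=[-]
After op 3 [order #3] limit_sell(price=99, qty=8): fills=#2x#3:8@104; bids=[#2:1@104 #1:4@99] asks=[-]
After op 4 cancel(order #2): fills=none; bids=[#1:4@99] asks=[-]
After op 5 [order #4] limit_buy(price=95, qty=3): fills=none; bids=[#1:4@99 #4:3@95] asks=[-]
After op 6 [order #5] market_sell(qty=8): fills=#1x#5:4@99 #4x#5:3@95; bids=[-] asks=[-]
After op 7 [order #6] limit_sell(price=99, qty=1): fills=none; bids=[-] asks=[#6:1@99]
After op 8 [order #7] limit_buy(price=97, qty=9): fills=none; bids=[#7:9@97] asks=[#6:1@99]
After op 9 [order #8] limit_sell(price=99, qty=10): fills=none; bids=[#7:9@97] asks=[#6:1@99 #8:10@99]
After op 10 [order #9] market_buy(qty=7): fills=#9x#6:1@99 #9x#8:6@99; bids=[#7:9@97] asks=[#8:4@99]

Answer: 4@99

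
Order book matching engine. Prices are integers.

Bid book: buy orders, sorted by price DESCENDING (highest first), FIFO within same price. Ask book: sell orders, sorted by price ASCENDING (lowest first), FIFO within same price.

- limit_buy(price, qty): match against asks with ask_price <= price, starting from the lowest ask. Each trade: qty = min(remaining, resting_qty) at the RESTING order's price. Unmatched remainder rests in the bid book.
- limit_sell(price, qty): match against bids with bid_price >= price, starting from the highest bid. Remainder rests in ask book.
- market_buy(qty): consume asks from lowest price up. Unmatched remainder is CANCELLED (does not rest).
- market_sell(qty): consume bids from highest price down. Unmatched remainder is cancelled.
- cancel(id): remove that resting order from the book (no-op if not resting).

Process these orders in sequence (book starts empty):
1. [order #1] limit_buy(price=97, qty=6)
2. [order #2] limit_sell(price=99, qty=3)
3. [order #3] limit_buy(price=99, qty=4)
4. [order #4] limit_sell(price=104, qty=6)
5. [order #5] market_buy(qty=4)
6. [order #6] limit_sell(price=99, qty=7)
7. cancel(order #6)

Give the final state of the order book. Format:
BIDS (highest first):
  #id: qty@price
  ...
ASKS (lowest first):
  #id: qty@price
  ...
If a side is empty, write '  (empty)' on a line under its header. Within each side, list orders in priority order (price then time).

After op 1 [order #1] limit_buy(price=97, qty=6): fills=none; bids=[#1:6@97] asks=[-]
After op 2 [order #2] limit_sell(price=99, qty=3): fills=none; bids=[#1:6@97] asks=[#2:3@99]
After op 3 [order #3] limit_buy(price=99, qty=4): fills=#3x#2:3@99; bids=[#3:1@99 #1:6@97] asks=[-]
After op 4 [order #4] limit_sell(price=104, qty=6): fills=none; bids=[#3:1@99 #1:6@97] asks=[#4:6@104]
After op 5 [order #5] market_buy(qty=4): fills=#5x#4:4@104; bids=[#3:1@99 #1:6@97] asks=[#4:2@104]
After op 6 [order #6] limit_sell(price=99, qty=7): fills=#3x#6:1@99; bids=[#1:6@97] asks=[#6:6@99 #4:2@104]
After op 7 cancel(order #6): fills=none; bids=[#1:6@97] asks=[#4:2@104]

Answer: BIDS (highest first):
  #1: 6@97
ASKS (lowest first):
  #4: 2@104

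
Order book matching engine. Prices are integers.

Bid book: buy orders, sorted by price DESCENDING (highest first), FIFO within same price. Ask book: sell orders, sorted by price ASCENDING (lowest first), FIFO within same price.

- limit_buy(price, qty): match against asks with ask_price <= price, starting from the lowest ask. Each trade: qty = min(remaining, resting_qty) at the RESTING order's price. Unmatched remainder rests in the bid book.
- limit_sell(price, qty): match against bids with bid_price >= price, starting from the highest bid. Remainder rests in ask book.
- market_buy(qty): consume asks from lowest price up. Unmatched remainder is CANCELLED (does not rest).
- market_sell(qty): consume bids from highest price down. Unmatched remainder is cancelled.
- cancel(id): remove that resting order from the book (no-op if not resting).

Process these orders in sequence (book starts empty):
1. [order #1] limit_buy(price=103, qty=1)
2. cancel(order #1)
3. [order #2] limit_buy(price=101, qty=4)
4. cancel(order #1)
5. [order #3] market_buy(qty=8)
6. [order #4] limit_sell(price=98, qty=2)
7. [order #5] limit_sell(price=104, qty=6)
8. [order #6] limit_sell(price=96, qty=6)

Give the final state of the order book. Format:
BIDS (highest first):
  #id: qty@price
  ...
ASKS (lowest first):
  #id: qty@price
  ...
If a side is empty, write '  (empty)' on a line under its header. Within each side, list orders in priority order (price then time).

After op 1 [order #1] limit_buy(price=103, qty=1): fills=none; bids=[#1:1@103] asks=[-]
After op 2 cancel(order #1): fills=none; bids=[-] asks=[-]
After op 3 [order #2] limit_buy(price=101, qty=4): fills=none; bids=[#2:4@101] asks=[-]
After op 4 cancel(order #1): fills=none; bids=[#2:4@101] asks=[-]
After op 5 [order #3] market_buy(qty=8): fills=none; bids=[#2:4@101] asks=[-]
After op 6 [order #4] limit_sell(price=98, qty=2): fills=#2x#4:2@101; bids=[#2:2@101] asks=[-]
After op 7 [order #5] limit_sell(price=104, qty=6): fills=none; bids=[#2:2@101] asks=[#5:6@104]
After op 8 [order #6] limit_sell(price=96, qty=6): fills=#2x#6:2@101; bids=[-] asks=[#6:4@96 #5:6@104]

Answer: BIDS (highest first):
  (empty)
ASKS (lowest first):
  #6: 4@96
  #5: 6@104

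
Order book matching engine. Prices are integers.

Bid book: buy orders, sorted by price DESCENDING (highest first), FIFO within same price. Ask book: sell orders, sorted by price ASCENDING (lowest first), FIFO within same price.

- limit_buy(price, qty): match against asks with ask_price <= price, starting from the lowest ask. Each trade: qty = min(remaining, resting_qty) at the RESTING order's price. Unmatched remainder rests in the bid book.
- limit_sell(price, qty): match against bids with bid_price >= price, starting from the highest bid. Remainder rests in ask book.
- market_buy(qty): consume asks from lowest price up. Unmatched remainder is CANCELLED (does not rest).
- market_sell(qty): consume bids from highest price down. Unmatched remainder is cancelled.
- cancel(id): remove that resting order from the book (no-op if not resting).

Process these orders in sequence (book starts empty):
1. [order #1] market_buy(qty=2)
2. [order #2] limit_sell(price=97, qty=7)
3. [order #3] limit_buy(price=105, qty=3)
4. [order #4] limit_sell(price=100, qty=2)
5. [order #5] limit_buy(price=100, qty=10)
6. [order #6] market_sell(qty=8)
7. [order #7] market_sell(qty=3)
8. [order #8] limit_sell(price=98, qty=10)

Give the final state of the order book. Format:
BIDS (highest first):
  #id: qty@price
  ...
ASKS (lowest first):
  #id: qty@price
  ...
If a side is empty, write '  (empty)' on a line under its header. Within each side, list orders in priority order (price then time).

After op 1 [order #1] market_buy(qty=2): fills=none; bids=[-] asks=[-]
After op 2 [order #2] limit_sell(price=97, qty=7): fills=none; bids=[-] asks=[#2:7@97]
After op 3 [order #3] limit_buy(price=105, qty=3): fills=#3x#2:3@97; bids=[-] asks=[#2:4@97]
After op 4 [order #4] limit_sell(price=100, qty=2): fills=none; bids=[-] asks=[#2:4@97 #4:2@100]
After op 5 [order #5] limit_buy(price=100, qty=10): fills=#5x#2:4@97 #5x#4:2@100; bids=[#5:4@100] asks=[-]
After op 6 [order #6] market_sell(qty=8): fills=#5x#6:4@100; bids=[-] asks=[-]
After op 7 [order #7] market_sell(qty=3): fills=none; bids=[-] asks=[-]
After op 8 [order #8] limit_sell(price=98, qty=10): fills=none; bids=[-] asks=[#8:10@98]

Answer: BIDS (highest first):
  (empty)
ASKS (lowest first):
  #8: 10@98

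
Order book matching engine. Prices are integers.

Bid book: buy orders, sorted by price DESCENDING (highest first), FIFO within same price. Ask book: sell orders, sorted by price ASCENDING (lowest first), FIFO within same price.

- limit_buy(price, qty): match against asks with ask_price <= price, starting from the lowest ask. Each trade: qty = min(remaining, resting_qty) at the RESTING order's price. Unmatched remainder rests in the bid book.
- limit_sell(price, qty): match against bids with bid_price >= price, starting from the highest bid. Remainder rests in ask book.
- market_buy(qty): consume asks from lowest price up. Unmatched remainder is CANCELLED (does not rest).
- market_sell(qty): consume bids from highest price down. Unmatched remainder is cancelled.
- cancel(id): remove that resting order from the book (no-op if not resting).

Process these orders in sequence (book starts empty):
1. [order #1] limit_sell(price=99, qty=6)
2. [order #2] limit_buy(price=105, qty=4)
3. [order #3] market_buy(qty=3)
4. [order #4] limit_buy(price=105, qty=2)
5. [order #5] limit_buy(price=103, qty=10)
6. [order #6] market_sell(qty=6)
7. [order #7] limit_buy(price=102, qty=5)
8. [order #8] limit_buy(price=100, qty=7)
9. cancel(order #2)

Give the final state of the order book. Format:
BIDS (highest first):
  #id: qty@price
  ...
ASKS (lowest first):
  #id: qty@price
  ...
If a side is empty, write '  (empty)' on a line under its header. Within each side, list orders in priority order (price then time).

Answer: BIDS (highest first):
  #5: 6@103
  #7: 5@102
  #8: 7@100
ASKS (lowest first):
  (empty)

Derivation:
After op 1 [order #1] limit_sell(price=99, qty=6): fills=none; bids=[-] asks=[#1:6@99]
After op 2 [order #2] limit_buy(price=105, qty=4): fills=#2x#1:4@99; bids=[-] asks=[#1:2@99]
After op 3 [order #3] market_buy(qty=3): fills=#3x#1:2@99; bids=[-] asks=[-]
After op 4 [order #4] limit_buy(price=105, qty=2): fills=none; bids=[#4:2@105] asks=[-]
After op 5 [order #5] limit_buy(price=103, qty=10): fills=none; bids=[#4:2@105 #5:10@103] asks=[-]
After op 6 [order #6] market_sell(qty=6): fills=#4x#6:2@105 #5x#6:4@103; bids=[#5:6@103] asks=[-]
After op 7 [order #7] limit_buy(price=102, qty=5): fills=none; bids=[#5:6@103 #7:5@102] asks=[-]
After op 8 [order #8] limit_buy(price=100, qty=7): fills=none; bids=[#5:6@103 #7:5@102 #8:7@100] asks=[-]
After op 9 cancel(order #2): fills=none; bids=[#5:6@103 #7:5@102 #8:7@100] asks=[-]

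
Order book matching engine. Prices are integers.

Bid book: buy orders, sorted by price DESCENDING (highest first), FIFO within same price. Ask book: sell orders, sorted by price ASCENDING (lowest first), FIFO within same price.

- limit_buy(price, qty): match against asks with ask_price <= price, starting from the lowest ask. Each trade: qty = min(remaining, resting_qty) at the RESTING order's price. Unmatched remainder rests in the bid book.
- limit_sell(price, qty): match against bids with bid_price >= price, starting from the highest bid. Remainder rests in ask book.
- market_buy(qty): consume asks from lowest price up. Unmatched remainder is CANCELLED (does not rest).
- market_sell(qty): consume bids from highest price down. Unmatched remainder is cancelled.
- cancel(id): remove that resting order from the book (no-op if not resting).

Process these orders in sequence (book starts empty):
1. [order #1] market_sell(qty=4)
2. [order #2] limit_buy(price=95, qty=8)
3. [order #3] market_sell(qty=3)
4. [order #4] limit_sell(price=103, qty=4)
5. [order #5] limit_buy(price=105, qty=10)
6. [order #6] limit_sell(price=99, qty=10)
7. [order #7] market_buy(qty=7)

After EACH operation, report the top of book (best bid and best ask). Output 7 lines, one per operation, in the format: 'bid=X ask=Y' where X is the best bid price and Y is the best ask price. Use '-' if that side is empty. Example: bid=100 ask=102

Answer: bid=- ask=-
bid=95 ask=-
bid=95 ask=-
bid=95 ask=103
bid=105 ask=-
bid=95 ask=99
bid=95 ask=-

Derivation:
After op 1 [order #1] market_sell(qty=4): fills=none; bids=[-] asks=[-]
After op 2 [order #2] limit_buy(price=95, qty=8): fills=none; bids=[#2:8@95] asks=[-]
After op 3 [order #3] market_sell(qty=3): fills=#2x#3:3@95; bids=[#2:5@95] asks=[-]
After op 4 [order #4] limit_sell(price=103, qty=4): fills=none; bids=[#2:5@95] asks=[#4:4@103]
After op 5 [order #5] limit_buy(price=105, qty=10): fills=#5x#4:4@103; bids=[#5:6@105 #2:5@95] asks=[-]
After op 6 [order #6] limit_sell(price=99, qty=10): fills=#5x#6:6@105; bids=[#2:5@95] asks=[#6:4@99]
After op 7 [order #7] market_buy(qty=7): fills=#7x#6:4@99; bids=[#2:5@95] asks=[-]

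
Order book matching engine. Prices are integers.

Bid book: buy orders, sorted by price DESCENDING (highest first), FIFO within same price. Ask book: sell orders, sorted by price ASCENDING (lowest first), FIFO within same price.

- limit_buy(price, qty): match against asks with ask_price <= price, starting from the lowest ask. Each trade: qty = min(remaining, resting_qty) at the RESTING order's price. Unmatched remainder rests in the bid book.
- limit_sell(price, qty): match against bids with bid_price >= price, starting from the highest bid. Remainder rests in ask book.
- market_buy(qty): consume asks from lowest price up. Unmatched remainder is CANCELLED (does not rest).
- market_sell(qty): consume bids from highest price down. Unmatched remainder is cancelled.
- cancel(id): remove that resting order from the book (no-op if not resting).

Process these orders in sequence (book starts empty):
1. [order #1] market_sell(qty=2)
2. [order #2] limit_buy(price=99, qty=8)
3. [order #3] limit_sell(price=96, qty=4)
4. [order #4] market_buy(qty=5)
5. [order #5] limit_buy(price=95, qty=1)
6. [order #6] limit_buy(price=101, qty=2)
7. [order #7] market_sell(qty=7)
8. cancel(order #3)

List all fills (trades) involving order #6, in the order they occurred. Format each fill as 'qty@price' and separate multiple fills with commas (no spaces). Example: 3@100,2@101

After op 1 [order #1] market_sell(qty=2): fills=none; bids=[-] asks=[-]
After op 2 [order #2] limit_buy(price=99, qty=8): fills=none; bids=[#2:8@99] asks=[-]
After op 3 [order #3] limit_sell(price=96, qty=4): fills=#2x#3:4@99; bids=[#2:4@99] asks=[-]
After op 4 [order #4] market_buy(qty=5): fills=none; bids=[#2:4@99] asks=[-]
After op 5 [order #5] limit_buy(price=95, qty=1): fills=none; bids=[#2:4@99 #5:1@95] asks=[-]
After op 6 [order #6] limit_buy(price=101, qty=2): fills=none; bids=[#6:2@101 #2:4@99 #5:1@95] asks=[-]
After op 7 [order #7] market_sell(qty=7): fills=#6x#7:2@101 #2x#7:4@99 #5x#7:1@95; bids=[-] asks=[-]
After op 8 cancel(order #3): fills=none; bids=[-] asks=[-]

Answer: 2@101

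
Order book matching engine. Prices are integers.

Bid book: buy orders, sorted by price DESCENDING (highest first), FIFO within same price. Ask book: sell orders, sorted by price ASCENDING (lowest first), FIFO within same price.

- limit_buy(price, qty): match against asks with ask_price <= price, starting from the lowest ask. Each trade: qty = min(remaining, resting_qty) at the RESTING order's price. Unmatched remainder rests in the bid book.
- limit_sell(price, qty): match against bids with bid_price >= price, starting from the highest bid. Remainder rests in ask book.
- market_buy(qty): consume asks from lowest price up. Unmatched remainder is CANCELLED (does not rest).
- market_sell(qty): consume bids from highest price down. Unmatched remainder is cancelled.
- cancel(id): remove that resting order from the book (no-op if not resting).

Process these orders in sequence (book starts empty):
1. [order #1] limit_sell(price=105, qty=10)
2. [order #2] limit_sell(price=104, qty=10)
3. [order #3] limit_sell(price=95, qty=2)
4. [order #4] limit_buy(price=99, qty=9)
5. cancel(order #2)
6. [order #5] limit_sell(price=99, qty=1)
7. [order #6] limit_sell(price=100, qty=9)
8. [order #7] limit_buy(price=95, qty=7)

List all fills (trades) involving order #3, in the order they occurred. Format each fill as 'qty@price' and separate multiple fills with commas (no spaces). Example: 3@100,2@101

Answer: 2@95

Derivation:
After op 1 [order #1] limit_sell(price=105, qty=10): fills=none; bids=[-] asks=[#1:10@105]
After op 2 [order #2] limit_sell(price=104, qty=10): fills=none; bids=[-] asks=[#2:10@104 #1:10@105]
After op 3 [order #3] limit_sell(price=95, qty=2): fills=none; bids=[-] asks=[#3:2@95 #2:10@104 #1:10@105]
After op 4 [order #4] limit_buy(price=99, qty=9): fills=#4x#3:2@95; bids=[#4:7@99] asks=[#2:10@104 #1:10@105]
After op 5 cancel(order #2): fills=none; bids=[#4:7@99] asks=[#1:10@105]
After op 6 [order #5] limit_sell(price=99, qty=1): fills=#4x#5:1@99; bids=[#4:6@99] asks=[#1:10@105]
After op 7 [order #6] limit_sell(price=100, qty=9): fills=none; bids=[#4:6@99] asks=[#6:9@100 #1:10@105]
After op 8 [order #7] limit_buy(price=95, qty=7): fills=none; bids=[#4:6@99 #7:7@95] asks=[#6:9@100 #1:10@105]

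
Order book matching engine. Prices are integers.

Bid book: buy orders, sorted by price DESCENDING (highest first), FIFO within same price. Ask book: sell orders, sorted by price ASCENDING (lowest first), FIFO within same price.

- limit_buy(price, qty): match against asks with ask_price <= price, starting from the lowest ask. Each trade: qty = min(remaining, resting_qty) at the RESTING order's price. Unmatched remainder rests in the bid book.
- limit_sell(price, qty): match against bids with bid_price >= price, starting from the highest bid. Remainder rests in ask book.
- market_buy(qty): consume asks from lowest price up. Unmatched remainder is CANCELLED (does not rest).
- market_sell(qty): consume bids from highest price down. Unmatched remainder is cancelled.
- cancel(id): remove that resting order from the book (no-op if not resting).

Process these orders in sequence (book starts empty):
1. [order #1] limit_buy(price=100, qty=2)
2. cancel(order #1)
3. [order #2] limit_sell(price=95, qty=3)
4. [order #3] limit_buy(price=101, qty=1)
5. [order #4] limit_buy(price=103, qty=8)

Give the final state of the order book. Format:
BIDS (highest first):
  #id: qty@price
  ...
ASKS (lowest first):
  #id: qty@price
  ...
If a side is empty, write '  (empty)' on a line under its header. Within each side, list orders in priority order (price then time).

After op 1 [order #1] limit_buy(price=100, qty=2): fills=none; bids=[#1:2@100] asks=[-]
After op 2 cancel(order #1): fills=none; bids=[-] asks=[-]
After op 3 [order #2] limit_sell(price=95, qty=3): fills=none; bids=[-] asks=[#2:3@95]
After op 4 [order #3] limit_buy(price=101, qty=1): fills=#3x#2:1@95; bids=[-] asks=[#2:2@95]
After op 5 [order #4] limit_buy(price=103, qty=8): fills=#4x#2:2@95; bids=[#4:6@103] asks=[-]

Answer: BIDS (highest first):
  #4: 6@103
ASKS (lowest first):
  (empty)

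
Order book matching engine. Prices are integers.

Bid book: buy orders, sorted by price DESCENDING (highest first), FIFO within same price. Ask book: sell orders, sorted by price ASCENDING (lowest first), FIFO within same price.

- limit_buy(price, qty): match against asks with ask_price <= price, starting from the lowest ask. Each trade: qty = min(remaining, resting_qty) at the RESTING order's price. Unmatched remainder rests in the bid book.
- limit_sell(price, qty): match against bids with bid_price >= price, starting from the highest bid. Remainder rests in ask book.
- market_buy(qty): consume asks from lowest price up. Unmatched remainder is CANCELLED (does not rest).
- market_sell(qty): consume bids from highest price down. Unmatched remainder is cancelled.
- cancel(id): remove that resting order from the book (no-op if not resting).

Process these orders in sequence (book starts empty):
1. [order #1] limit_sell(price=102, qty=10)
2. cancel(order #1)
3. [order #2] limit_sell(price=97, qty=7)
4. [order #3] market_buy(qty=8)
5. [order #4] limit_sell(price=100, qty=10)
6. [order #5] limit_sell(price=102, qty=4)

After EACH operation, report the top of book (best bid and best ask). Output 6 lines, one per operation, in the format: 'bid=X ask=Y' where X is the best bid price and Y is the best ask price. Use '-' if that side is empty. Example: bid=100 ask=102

Answer: bid=- ask=102
bid=- ask=-
bid=- ask=97
bid=- ask=-
bid=- ask=100
bid=- ask=100

Derivation:
After op 1 [order #1] limit_sell(price=102, qty=10): fills=none; bids=[-] asks=[#1:10@102]
After op 2 cancel(order #1): fills=none; bids=[-] asks=[-]
After op 3 [order #2] limit_sell(price=97, qty=7): fills=none; bids=[-] asks=[#2:7@97]
After op 4 [order #3] market_buy(qty=8): fills=#3x#2:7@97; bids=[-] asks=[-]
After op 5 [order #4] limit_sell(price=100, qty=10): fills=none; bids=[-] asks=[#4:10@100]
After op 6 [order #5] limit_sell(price=102, qty=4): fills=none; bids=[-] asks=[#4:10@100 #5:4@102]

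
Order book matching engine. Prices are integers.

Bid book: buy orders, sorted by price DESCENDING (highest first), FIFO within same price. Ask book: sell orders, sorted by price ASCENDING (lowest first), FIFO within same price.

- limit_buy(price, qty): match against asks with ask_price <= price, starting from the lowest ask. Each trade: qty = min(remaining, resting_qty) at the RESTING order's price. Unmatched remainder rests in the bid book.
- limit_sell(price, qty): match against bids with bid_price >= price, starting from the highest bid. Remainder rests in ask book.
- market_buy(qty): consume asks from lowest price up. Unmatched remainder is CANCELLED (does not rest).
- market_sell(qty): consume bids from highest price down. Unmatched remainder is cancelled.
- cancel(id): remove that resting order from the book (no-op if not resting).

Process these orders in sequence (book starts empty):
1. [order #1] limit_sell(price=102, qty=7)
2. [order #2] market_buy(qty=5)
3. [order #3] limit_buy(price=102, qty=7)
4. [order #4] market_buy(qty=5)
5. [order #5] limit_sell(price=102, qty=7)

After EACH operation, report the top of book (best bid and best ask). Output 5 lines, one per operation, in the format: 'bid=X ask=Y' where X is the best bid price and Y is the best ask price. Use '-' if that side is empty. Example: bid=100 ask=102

Answer: bid=- ask=102
bid=- ask=102
bid=102 ask=-
bid=102 ask=-
bid=- ask=102

Derivation:
After op 1 [order #1] limit_sell(price=102, qty=7): fills=none; bids=[-] asks=[#1:7@102]
After op 2 [order #2] market_buy(qty=5): fills=#2x#1:5@102; bids=[-] asks=[#1:2@102]
After op 3 [order #3] limit_buy(price=102, qty=7): fills=#3x#1:2@102; bids=[#3:5@102] asks=[-]
After op 4 [order #4] market_buy(qty=5): fills=none; bids=[#3:5@102] asks=[-]
After op 5 [order #5] limit_sell(price=102, qty=7): fills=#3x#5:5@102; bids=[-] asks=[#5:2@102]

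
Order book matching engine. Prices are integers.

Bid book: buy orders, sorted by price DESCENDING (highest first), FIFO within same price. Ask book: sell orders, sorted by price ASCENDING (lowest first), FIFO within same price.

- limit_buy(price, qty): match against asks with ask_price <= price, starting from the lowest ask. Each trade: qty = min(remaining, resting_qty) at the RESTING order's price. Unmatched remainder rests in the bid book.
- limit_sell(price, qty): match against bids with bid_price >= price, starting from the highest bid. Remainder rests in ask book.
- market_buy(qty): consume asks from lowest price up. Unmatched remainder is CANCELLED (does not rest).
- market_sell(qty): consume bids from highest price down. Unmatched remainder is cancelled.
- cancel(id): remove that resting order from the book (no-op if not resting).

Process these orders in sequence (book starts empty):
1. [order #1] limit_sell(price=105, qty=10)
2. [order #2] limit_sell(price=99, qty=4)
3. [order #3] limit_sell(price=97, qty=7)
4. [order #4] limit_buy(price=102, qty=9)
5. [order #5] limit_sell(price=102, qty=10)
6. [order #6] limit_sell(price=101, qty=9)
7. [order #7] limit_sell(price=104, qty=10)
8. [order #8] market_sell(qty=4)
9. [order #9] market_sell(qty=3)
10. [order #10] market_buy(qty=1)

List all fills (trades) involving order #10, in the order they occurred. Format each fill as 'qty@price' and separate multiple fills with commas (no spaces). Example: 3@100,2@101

Answer: 1@99

Derivation:
After op 1 [order #1] limit_sell(price=105, qty=10): fills=none; bids=[-] asks=[#1:10@105]
After op 2 [order #2] limit_sell(price=99, qty=4): fills=none; bids=[-] asks=[#2:4@99 #1:10@105]
After op 3 [order #3] limit_sell(price=97, qty=7): fills=none; bids=[-] asks=[#3:7@97 #2:4@99 #1:10@105]
After op 4 [order #4] limit_buy(price=102, qty=9): fills=#4x#3:7@97 #4x#2:2@99; bids=[-] asks=[#2:2@99 #1:10@105]
After op 5 [order #5] limit_sell(price=102, qty=10): fills=none; bids=[-] asks=[#2:2@99 #5:10@102 #1:10@105]
After op 6 [order #6] limit_sell(price=101, qty=9): fills=none; bids=[-] asks=[#2:2@99 #6:9@101 #5:10@102 #1:10@105]
After op 7 [order #7] limit_sell(price=104, qty=10): fills=none; bids=[-] asks=[#2:2@99 #6:9@101 #5:10@102 #7:10@104 #1:10@105]
After op 8 [order #8] market_sell(qty=4): fills=none; bids=[-] asks=[#2:2@99 #6:9@101 #5:10@102 #7:10@104 #1:10@105]
After op 9 [order #9] market_sell(qty=3): fills=none; bids=[-] asks=[#2:2@99 #6:9@101 #5:10@102 #7:10@104 #1:10@105]
After op 10 [order #10] market_buy(qty=1): fills=#10x#2:1@99; bids=[-] asks=[#2:1@99 #6:9@101 #5:10@102 #7:10@104 #1:10@105]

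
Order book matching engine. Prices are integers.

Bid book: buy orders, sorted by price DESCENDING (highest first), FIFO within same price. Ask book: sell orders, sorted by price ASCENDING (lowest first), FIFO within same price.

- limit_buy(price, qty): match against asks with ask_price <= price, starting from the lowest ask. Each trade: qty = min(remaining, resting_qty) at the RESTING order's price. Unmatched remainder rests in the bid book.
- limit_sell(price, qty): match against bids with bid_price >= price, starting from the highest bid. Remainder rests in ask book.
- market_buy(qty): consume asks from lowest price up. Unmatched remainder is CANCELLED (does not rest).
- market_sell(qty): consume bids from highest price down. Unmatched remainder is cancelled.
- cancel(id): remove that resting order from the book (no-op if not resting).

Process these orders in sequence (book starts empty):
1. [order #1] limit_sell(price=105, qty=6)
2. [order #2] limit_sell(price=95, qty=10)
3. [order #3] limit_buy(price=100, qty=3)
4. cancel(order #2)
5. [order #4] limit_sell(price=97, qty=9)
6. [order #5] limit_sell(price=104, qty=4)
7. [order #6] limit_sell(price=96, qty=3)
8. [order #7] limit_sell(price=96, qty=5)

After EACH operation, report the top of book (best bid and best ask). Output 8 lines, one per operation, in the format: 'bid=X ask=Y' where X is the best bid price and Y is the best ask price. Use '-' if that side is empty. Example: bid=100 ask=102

After op 1 [order #1] limit_sell(price=105, qty=6): fills=none; bids=[-] asks=[#1:6@105]
After op 2 [order #2] limit_sell(price=95, qty=10): fills=none; bids=[-] asks=[#2:10@95 #1:6@105]
After op 3 [order #3] limit_buy(price=100, qty=3): fills=#3x#2:3@95; bids=[-] asks=[#2:7@95 #1:6@105]
After op 4 cancel(order #2): fills=none; bids=[-] asks=[#1:6@105]
After op 5 [order #4] limit_sell(price=97, qty=9): fills=none; bids=[-] asks=[#4:9@97 #1:6@105]
After op 6 [order #5] limit_sell(price=104, qty=4): fills=none; bids=[-] asks=[#4:9@97 #5:4@104 #1:6@105]
After op 7 [order #6] limit_sell(price=96, qty=3): fills=none; bids=[-] asks=[#6:3@96 #4:9@97 #5:4@104 #1:6@105]
After op 8 [order #7] limit_sell(price=96, qty=5): fills=none; bids=[-] asks=[#6:3@96 #7:5@96 #4:9@97 #5:4@104 #1:6@105]

Answer: bid=- ask=105
bid=- ask=95
bid=- ask=95
bid=- ask=105
bid=- ask=97
bid=- ask=97
bid=- ask=96
bid=- ask=96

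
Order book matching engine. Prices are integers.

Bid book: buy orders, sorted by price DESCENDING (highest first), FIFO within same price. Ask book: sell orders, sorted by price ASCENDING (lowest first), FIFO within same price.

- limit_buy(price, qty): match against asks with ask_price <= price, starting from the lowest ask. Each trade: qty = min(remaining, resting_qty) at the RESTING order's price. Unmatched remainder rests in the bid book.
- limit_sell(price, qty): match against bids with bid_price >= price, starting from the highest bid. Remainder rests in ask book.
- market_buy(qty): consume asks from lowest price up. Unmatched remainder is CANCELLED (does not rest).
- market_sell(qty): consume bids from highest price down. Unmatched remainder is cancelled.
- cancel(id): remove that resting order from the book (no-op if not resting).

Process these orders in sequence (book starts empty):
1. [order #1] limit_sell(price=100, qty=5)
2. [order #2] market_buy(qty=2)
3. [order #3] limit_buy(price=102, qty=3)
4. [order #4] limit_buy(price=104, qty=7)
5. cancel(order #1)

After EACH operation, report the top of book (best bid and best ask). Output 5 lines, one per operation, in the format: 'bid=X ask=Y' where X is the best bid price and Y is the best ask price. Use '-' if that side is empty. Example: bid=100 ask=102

Answer: bid=- ask=100
bid=- ask=100
bid=- ask=-
bid=104 ask=-
bid=104 ask=-

Derivation:
After op 1 [order #1] limit_sell(price=100, qty=5): fills=none; bids=[-] asks=[#1:5@100]
After op 2 [order #2] market_buy(qty=2): fills=#2x#1:2@100; bids=[-] asks=[#1:3@100]
After op 3 [order #3] limit_buy(price=102, qty=3): fills=#3x#1:3@100; bids=[-] asks=[-]
After op 4 [order #4] limit_buy(price=104, qty=7): fills=none; bids=[#4:7@104] asks=[-]
After op 5 cancel(order #1): fills=none; bids=[#4:7@104] asks=[-]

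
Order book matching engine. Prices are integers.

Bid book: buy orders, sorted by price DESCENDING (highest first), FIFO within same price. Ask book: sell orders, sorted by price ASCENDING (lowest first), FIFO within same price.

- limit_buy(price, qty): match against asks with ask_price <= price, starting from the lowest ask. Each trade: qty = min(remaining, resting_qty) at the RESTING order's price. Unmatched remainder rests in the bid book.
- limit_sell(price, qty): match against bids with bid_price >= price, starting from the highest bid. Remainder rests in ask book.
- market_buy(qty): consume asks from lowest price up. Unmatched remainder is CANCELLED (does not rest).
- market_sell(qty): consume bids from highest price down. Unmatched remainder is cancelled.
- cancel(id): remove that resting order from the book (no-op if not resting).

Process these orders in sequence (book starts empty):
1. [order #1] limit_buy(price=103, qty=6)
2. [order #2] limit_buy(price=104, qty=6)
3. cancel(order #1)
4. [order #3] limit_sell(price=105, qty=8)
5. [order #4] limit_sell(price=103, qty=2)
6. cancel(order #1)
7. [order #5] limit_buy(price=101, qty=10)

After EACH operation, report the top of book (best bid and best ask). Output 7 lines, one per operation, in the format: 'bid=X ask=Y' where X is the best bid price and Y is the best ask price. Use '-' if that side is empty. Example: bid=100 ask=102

After op 1 [order #1] limit_buy(price=103, qty=6): fills=none; bids=[#1:6@103] asks=[-]
After op 2 [order #2] limit_buy(price=104, qty=6): fills=none; bids=[#2:6@104 #1:6@103] asks=[-]
After op 3 cancel(order #1): fills=none; bids=[#2:6@104] asks=[-]
After op 4 [order #3] limit_sell(price=105, qty=8): fills=none; bids=[#2:6@104] asks=[#3:8@105]
After op 5 [order #4] limit_sell(price=103, qty=2): fills=#2x#4:2@104; bids=[#2:4@104] asks=[#3:8@105]
After op 6 cancel(order #1): fills=none; bids=[#2:4@104] asks=[#3:8@105]
After op 7 [order #5] limit_buy(price=101, qty=10): fills=none; bids=[#2:4@104 #5:10@101] asks=[#3:8@105]

Answer: bid=103 ask=-
bid=104 ask=-
bid=104 ask=-
bid=104 ask=105
bid=104 ask=105
bid=104 ask=105
bid=104 ask=105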